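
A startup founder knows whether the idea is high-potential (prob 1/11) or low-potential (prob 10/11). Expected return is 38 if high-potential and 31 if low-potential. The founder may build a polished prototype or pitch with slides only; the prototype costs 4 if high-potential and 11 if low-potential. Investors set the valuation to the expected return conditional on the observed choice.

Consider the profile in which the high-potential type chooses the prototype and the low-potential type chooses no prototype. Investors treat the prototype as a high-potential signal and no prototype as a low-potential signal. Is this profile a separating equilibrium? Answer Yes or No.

Under these beliefs, the prototype earns valuation 38 and no prototype earns valuation 31.
high-potential: the prototype nets 38 − 4 = 34; no prototype nets 31. high-potential prefers the prototype.
low-potential: the prototype nets 38 − 11 = 27; no prototype nets 31. low-potential prefers no prototype.
Neither type deviates, so the separating profile is an equilibrium.

Yes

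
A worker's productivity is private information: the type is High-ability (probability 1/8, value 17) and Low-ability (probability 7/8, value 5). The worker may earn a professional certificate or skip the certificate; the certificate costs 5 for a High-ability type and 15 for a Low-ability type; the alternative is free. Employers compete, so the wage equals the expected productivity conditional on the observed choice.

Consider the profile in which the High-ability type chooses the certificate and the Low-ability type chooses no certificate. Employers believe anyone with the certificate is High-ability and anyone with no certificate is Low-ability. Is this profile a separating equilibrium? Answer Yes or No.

Under these beliefs, the certificate earns wage 17 and no certificate earns wage 5.
High-ability: the certificate nets 17 − 5 = 12; no certificate nets 5. High-ability prefers the certificate.
Low-ability: the certificate nets 17 − 15 = 2; no certificate nets 5. Low-ability prefers no certificate.
Neither type deviates, so the separating profile is an equilibrium.

Yes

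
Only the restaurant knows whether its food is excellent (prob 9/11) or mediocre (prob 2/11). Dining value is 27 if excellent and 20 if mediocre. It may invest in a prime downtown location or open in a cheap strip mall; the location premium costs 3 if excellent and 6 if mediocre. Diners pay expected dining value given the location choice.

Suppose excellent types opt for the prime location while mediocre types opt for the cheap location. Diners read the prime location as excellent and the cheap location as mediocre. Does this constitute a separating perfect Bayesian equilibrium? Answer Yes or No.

No

Under these beliefs, the prime location earns price premium 27 and the cheap location earns price premium 20.
excellent: the prime location nets 27 − 3 = 24; the cheap location nets 20. excellent prefers the prime location.
mediocre: the prime location nets 27 − 6 = 21; the cheap location nets 20. mediocre would deviate to the prime location.
mediocre has a profitable deviation, so the profile is not an equilibrium.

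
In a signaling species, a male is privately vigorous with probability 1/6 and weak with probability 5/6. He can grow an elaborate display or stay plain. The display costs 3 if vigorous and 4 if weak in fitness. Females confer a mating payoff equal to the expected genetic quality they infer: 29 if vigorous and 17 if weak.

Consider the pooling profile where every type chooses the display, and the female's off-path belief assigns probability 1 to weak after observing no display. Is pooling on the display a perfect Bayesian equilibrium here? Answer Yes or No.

No

On path, the female holds the prior and pays 1/6·29 + 5/6·17 = 19. Off path (no display), believing weak, it pays 17.
vigorous: the display nets 19 − 3 = 16; no display nets 17. vigorous would deviate.
weak: the display nets 19 − 4 = 15; no display nets 17. weak would deviate.
A type deviates, so pooling fails.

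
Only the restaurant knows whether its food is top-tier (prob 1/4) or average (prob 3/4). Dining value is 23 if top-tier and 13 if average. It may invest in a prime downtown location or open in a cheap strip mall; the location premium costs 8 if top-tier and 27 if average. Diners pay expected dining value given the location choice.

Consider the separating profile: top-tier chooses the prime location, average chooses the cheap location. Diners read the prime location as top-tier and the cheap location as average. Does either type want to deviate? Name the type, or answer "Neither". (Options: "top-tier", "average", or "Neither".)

Neither

The prime location pays 23; the cheap location pays 13.
top-tier: assigned the prime location, nets 23 − 8 = 15; deviating to the cheap location nets 13.
average: assigned the cheap location, nets 13; deviating to the prime location nets 23 − 27 = -4.
Both types strictly prefer their assigned action; no profitable deviation.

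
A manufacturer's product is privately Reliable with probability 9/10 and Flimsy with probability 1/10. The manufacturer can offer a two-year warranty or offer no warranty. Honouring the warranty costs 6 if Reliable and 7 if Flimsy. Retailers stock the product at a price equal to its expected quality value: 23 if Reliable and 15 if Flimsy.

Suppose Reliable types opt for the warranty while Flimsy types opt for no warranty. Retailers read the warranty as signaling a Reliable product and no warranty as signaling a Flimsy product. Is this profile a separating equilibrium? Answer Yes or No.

No

Under these beliefs, the warranty earns price 23 and no warranty earns price 15.
Reliable: the warranty nets 23 − 6 = 17; no warranty nets 15. Reliable prefers the warranty.
Flimsy: the warranty nets 23 − 7 = 16; no warranty nets 15. Flimsy would deviate to the warranty.
Flimsy has a profitable deviation, so the profile is not an equilibrium.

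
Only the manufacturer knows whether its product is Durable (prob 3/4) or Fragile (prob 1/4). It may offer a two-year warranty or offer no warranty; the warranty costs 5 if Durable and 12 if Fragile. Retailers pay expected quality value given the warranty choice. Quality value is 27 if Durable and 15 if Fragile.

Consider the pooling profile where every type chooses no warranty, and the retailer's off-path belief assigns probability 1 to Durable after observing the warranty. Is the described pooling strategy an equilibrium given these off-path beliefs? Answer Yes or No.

On path, the retailer holds the prior and pays 3/4·27 + 1/4·15 = 24. Off path (the warranty), believing Durable, it pays 27.
Durable: no warranty nets 24; the warranty nets 27 − 5 = 22. Durable stays.
Fragile: no warranty nets 24; the warranty nets 27 − 12 = 15. Fragile stays.
No type deviates, so pooling is sustained.

Yes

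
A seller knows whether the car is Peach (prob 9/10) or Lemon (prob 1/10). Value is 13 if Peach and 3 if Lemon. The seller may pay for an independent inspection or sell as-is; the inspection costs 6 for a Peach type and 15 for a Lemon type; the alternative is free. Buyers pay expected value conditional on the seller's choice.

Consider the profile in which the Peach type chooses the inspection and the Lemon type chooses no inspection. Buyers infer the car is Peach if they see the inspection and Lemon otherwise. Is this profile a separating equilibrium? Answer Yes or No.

Under these beliefs, the inspection earns price 13 and no inspection earns price 3.
Peach: the inspection nets 13 − 6 = 7; no inspection nets 3. Peach prefers the inspection.
Lemon: the inspection nets 13 − 15 = -2; no inspection nets 3. Lemon prefers no inspection.
Neither type deviates, so the separating profile is an equilibrium.

Yes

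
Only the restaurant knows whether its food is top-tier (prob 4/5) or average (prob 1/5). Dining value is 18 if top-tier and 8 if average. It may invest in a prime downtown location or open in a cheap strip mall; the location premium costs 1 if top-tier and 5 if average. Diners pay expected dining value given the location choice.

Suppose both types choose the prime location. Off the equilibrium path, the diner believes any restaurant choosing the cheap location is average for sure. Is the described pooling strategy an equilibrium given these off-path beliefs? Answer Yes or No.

On path, the diner holds the prior and pays 4/5·18 + 1/5·8 = 16. Off path (the cheap location), believing average, it pays 8.
top-tier: the prime location nets 16 − 1 = 15; the cheap location nets 8. top-tier stays.
average: the prime location nets 16 − 5 = 11; the cheap location nets 8. average stays.
No type deviates, so pooling is sustained.

Yes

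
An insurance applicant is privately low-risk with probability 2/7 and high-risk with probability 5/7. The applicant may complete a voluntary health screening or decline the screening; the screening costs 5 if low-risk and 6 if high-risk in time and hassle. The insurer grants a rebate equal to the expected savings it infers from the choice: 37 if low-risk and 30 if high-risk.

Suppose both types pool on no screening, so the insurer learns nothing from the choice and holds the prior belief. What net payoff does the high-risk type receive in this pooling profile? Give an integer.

Pooled rebate = 2/7·37 + 5/7·30 = 32.
high-risk pays no cost for no screening, so net payoff = 32.

32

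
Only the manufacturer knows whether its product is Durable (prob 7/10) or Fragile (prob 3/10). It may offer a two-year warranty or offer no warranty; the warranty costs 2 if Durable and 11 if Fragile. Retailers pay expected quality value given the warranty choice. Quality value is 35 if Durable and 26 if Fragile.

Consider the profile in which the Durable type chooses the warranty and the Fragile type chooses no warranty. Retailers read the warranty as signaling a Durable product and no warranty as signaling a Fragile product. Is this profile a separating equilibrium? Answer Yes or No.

Under these beliefs, the warranty earns price 35 and no warranty earns price 26.
Durable: the warranty nets 35 − 2 = 33; no warranty nets 26. Durable prefers the warranty.
Fragile: the warranty nets 35 − 11 = 24; no warranty nets 26. Fragile prefers no warranty.
Neither type deviates, so the separating profile is an equilibrium.

Yes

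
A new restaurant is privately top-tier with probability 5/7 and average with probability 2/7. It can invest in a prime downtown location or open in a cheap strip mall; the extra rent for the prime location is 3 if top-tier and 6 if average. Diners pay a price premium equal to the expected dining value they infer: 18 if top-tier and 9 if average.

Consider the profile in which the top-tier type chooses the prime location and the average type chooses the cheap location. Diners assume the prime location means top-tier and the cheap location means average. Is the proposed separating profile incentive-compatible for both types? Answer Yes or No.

Under these beliefs, the prime location earns price premium 18 and the cheap location earns price premium 9.
top-tier: the prime location nets 18 − 3 = 15; the cheap location nets 9. top-tier prefers the prime location.
average: the prime location nets 18 − 6 = 12; the cheap location nets 9. average would deviate to the prime location.
average has a profitable deviation, so the profile is not an equilibrium.

No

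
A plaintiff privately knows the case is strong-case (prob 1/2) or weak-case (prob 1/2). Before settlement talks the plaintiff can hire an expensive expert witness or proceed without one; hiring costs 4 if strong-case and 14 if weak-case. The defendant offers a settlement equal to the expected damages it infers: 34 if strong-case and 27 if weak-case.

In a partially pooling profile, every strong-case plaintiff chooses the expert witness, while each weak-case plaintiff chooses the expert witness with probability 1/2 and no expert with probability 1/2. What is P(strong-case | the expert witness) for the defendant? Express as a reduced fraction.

2/3

P(the expert witness) = (1/2)·1 + (1/2)·(1/2) = 3/4.
By Bayes' rule, P(strong-case | the expert witness) = (1/2) / (3/4) = 2/3.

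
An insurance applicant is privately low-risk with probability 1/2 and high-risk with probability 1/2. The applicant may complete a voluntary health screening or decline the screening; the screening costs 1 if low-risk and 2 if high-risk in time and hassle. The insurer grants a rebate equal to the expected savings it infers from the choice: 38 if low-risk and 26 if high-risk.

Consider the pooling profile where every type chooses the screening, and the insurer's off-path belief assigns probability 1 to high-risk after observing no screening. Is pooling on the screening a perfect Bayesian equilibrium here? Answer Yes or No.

On path, the insurer holds the prior and pays 1/2·38 + 1/2·26 = 32. Off path (no screening), believing high-risk, it pays 26.
low-risk: the screening nets 32 − 1 = 31; no screening nets 26. low-risk stays.
high-risk: the screening nets 32 − 2 = 30; no screening nets 26. high-risk stays.
No type deviates, so pooling is sustained.

Yes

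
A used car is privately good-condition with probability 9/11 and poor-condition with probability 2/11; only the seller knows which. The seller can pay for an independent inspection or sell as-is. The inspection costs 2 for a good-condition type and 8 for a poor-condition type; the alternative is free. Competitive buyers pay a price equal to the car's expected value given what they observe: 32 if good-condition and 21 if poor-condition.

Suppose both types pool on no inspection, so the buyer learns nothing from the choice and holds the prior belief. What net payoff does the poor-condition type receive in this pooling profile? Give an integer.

Pooled price = 9/11·32 + 2/11·21 = 30.
poor-condition pays no cost for no inspection, so net payoff = 30.

30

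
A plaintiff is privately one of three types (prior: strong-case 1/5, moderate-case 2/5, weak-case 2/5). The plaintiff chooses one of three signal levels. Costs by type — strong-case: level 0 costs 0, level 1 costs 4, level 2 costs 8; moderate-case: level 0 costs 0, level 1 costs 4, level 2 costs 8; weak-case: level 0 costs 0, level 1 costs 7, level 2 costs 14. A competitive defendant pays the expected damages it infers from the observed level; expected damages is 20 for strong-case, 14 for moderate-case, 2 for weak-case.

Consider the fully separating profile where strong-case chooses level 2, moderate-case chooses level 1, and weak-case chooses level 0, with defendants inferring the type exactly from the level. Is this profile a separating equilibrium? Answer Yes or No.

Separating settlements: level 2 → 20, level 1 → 14, level 0 → 2.
strong-case (assigned level 2): level 0: 2 − 0 = 2; level 1: 14 − 4 = 10; level 2: 20 − 8 = 12. strong-case stays.
moderate-case (assigned level 1): level 0: 2 − 0 = 2; level 1: 14 − 4 = 10; level 2: 20 − 8 = 12. moderate-case prefers level 2.
weak-case (assigned level 0): level 0: 2 − 0 = 2; level 1: 14 − 7 = 7; level 2: 20 − 14 = 6. weak-case prefers level 1.
At least one type deviates; the separating profile fails.

No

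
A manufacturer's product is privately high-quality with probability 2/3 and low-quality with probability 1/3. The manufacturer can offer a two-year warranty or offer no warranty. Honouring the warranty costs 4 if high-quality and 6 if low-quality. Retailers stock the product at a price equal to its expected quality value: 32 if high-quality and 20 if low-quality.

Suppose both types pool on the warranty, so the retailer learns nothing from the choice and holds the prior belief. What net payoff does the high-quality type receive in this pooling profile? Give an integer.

Pooled price = 2/3·32 + 1/3·20 = 28.
high-quality pays cost 4 for the warranty, so net payoff = 28 − 4 = 24.

24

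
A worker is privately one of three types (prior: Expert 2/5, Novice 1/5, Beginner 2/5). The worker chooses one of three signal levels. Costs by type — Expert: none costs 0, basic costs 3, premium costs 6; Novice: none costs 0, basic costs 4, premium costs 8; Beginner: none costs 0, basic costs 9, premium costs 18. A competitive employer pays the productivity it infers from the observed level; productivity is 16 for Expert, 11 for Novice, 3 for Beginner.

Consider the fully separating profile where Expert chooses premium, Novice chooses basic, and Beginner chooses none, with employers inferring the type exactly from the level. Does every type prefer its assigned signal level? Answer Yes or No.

Separating wages: premium → 16, basic → 11, none → 3.
Expert (assigned premium): none: 3 − 0 = 3; basic: 11 − 3 = 8; premium: 16 − 6 = 10. Expert stays.
Novice (assigned basic): none: 3 − 0 = 3; basic: 11 − 4 = 7; premium: 16 − 8 = 8. Novice prefers premium.
Beginner (assigned none): none: 3 − 0 = 3; basic: 11 − 9 = 2; premium: 16 − 18 = -2. Beginner stays.
At least one type deviates; the separating profile fails.

No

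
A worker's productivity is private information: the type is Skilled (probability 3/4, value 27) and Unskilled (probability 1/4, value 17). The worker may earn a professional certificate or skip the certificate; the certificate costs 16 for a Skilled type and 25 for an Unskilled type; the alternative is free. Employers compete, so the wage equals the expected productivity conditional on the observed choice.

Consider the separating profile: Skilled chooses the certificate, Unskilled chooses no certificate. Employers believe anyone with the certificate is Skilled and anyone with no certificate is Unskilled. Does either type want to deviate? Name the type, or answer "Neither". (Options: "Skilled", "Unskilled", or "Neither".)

The certificate pays 27; no certificate pays 17.
Skilled: assigned the certificate, nets 27 − 16 = 11; deviating to no certificate nets 17.
Unskilled: assigned no certificate, nets 17; deviating to the certificate nets 27 − 25 = 2.
The Skilled type gains 6 by deviating.

Skilled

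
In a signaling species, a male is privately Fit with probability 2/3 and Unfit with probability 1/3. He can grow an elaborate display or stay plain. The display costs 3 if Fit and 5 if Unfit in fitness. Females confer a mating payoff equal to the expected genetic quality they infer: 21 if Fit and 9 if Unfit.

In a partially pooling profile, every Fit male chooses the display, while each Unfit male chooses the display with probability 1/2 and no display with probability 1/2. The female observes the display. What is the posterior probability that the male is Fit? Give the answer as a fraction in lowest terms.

4/5

P(the display) = (2/3)·1 + (1/3)·(1/2) = 5/6.
By Bayes' rule, P(Fit | the display) = (2/3) / (5/6) = 4/5.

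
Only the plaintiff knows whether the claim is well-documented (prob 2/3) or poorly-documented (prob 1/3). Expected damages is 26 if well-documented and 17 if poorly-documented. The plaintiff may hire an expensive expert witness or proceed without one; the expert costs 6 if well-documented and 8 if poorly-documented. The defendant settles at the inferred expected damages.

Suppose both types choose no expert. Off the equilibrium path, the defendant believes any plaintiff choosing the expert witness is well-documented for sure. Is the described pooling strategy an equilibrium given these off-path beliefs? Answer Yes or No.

Yes

On path, the defendant holds the prior and pays 2/3·26 + 1/3·17 = 23. Off path (the expert witness), believing well-documented, it pays 26.
well-documented: no expert nets 23; the expert witness nets 26 − 6 = 20. well-documented stays.
poorly-documented: no expert nets 23; the expert witness nets 26 − 8 = 18. poorly-documented stays.
No type deviates, so pooling is sustained.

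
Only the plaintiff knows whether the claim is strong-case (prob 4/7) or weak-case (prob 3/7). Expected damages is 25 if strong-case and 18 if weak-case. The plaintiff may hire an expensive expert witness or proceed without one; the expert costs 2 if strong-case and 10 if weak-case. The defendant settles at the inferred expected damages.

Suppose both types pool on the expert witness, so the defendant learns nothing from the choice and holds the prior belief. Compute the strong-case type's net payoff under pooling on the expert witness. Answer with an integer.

20

Pooled settlement = 4/7·25 + 3/7·18 = 22.
strong-case pays cost 2 for the expert witness, so net payoff = 22 − 2 = 20.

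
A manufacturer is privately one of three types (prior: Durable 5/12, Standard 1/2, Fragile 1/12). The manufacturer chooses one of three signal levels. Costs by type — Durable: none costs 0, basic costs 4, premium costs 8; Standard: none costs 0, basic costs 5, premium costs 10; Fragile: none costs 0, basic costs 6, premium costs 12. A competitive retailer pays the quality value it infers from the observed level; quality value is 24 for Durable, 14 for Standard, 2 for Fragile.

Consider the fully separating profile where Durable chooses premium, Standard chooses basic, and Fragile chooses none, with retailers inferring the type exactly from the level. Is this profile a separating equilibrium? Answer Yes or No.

Separating prices: premium → 24, basic → 14, none → 2.
Durable (assigned premium): none: 2 − 0 = 2; basic: 14 − 4 = 10; premium: 24 − 8 = 16. Durable stays.
Standard (assigned basic): none: 2 − 0 = 2; basic: 14 − 5 = 9; premium: 24 − 10 = 14. Standard prefers premium.
Fragile (assigned none): none: 2 − 0 = 2; basic: 14 − 6 = 8; premium: 24 − 12 = 12. Fragile prefers premium.
At least one type deviates; the separating profile fails.

No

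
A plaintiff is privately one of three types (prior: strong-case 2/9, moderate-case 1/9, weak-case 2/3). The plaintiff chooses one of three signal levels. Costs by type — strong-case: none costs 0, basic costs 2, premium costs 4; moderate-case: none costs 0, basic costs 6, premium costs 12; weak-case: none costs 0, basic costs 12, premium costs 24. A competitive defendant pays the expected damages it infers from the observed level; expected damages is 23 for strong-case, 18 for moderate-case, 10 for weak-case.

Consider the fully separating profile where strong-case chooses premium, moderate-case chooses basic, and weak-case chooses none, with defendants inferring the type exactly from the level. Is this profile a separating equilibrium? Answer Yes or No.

Yes

Separating settlements: premium → 23, basic → 18, none → 10.
strong-case (assigned premium): none: 10 − 0 = 10; basic: 18 − 2 = 16; premium: 23 − 4 = 19. strong-case stays.
moderate-case (assigned basic): none: 10 − 0 = 10; basic: 18 − 6 = 12; premium: 23 − 12 = 11. moderate-case stays.
weak-case (assigned none): none: 10 − 0 = 10; basic: 18 − 12 = 6; premium: 23 − 24 = -1. weak-case stays.
Every type prefers its assigned level; separation holds.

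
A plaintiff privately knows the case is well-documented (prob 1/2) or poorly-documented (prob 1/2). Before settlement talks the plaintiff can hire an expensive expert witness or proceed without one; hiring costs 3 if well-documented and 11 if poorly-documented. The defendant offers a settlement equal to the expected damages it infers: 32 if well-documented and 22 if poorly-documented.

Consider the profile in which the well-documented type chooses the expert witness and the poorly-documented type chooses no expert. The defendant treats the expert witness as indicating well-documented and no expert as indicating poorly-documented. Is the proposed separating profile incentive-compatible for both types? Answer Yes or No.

Under these beliefs, the expert witness earns settlement 32 and no expert earns settlement 22.
well-documented: the expert witness nets 32 − 3 = 29; no expert nets 22. well-documented prefers the expert witness.
poorly-documented: the expert witness nets 32 − 11 = 21; no expert nets 22. poorly-documented prefers no expert.
Neither type deviates, so the separating profile is an equilibrium.

Yes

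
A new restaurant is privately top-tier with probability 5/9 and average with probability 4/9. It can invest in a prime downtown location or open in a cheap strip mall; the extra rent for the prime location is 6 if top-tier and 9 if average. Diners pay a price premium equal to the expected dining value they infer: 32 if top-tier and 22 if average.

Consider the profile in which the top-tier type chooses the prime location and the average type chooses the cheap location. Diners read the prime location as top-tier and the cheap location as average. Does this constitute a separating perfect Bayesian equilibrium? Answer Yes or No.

No

Under these beliefs, the prime location earns price premium 32 and the cheap location earns price premium 22.
top-tier: the prime location nets 32 − 6 = 26; the cheap location nets 22. top-tier prefers the prime location.
average: the prime location nets 32 − 9 = 23; the cheap location nets 22. average would deviate to the prime location.
average has a profitable deviation, so the profile is not an equilibrium.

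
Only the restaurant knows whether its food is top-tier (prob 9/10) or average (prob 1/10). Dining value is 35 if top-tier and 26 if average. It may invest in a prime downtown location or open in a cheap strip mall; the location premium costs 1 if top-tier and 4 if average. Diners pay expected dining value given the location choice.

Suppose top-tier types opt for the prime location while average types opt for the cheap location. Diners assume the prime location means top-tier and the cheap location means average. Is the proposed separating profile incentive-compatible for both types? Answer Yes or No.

Under these beliefs, the prime location earns price premium 35 and the cheap location earns price premium 26.
top-tier: the prime location nets 35 − 1 = 34; the cheap location nets 26. top-tier prefers the prime location.
average: the prime location nets 35 − 4 = 31; the cheap location nets 26. average would deviate to the prime location.
average has a profitable deviation, so the profile is not an equilibrium.

No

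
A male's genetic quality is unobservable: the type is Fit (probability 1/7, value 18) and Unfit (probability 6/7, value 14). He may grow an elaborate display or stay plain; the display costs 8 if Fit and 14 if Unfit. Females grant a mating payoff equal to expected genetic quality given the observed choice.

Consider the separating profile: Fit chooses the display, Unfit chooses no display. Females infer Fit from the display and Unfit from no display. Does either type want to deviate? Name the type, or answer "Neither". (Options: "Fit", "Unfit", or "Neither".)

The display pays 18; no display pays 14.
Fit: assigned the display, nets 18 − 8 = 10; deviating to no display nets 14.
Unfit: assigned no display, nets 14; deviating to the display nets 18 − 14 = 4.
The Fit type gains 4 by deviating.

Fit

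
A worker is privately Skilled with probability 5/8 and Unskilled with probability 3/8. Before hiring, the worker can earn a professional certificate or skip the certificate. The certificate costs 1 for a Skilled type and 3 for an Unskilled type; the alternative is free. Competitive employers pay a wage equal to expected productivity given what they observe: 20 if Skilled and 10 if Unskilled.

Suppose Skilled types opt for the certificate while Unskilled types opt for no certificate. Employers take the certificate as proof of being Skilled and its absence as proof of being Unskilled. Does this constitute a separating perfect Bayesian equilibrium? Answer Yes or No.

Under these beliefs, the certificate earns wage 20 and no certificate earns wage 10.
Skilled: the certificate nets 20 − 1 = 19; no certificate nets 10. Skilled prefers the certificate.
Unskilled: the certificate nets 20 − 3 = 17; no certificate nets 10. Unskilled would deviate to the certificate.
Unskilled has a profitable deviation, so the profile is not an equilibrium.

No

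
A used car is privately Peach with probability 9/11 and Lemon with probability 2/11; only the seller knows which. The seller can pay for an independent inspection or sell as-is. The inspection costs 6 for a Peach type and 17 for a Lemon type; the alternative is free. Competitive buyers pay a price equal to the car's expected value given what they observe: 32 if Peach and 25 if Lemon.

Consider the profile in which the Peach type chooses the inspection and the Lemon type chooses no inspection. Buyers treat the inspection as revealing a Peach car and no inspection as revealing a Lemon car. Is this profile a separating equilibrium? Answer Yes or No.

Under these beliefs, the inspection earns price 32 and no inspection earns price 25.
Peach: the inspection nets 32 − 6 = 26; no inspection nets 25. Peach prefers the inspection.
Lemon: the inspection nets 32 − 17 = 15; no inspection nets 25. Lemon prefers no inspection.
Neither type deviates, so the separating profile is an equilibrium.

Yes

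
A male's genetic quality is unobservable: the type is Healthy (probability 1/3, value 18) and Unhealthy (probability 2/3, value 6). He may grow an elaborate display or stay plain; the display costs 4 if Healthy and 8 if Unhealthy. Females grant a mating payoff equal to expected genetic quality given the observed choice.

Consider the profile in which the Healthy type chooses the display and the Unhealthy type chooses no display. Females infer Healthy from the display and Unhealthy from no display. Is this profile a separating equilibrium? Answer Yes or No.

Under these beliefs, the display earns mating payoff 18 and no display earns mating payoff 6.
Healthy: the display nets 18 − 4 = 14; no display nets 6. Healthy prefers the display.
Unhealthy: the display nets 18 − 8 = 10; no display nets 6. Unhealthy would deviate to the display.
Unhealthy has a profitable deviation, so the profile is not an equilibrium.

No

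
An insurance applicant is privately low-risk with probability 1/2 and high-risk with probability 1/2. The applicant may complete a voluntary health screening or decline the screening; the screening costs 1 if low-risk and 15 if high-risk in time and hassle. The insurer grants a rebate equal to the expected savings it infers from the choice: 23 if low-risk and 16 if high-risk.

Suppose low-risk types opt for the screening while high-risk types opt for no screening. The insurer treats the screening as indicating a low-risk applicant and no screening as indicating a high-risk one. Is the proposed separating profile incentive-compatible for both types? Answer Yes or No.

Under these beliefs, the screening earns rebate 23 and no screening earns rebate 16.
low-risk: the screening nets 23 − 1 = 22; no screening nets 16. low-risk prefers the screening.
high-risk: the screening nets 23 − 15 = 8; no screening nets 16. high-risk prefers no screening.
Neither type deviates, so the separating profile is an equilibrium.

Yes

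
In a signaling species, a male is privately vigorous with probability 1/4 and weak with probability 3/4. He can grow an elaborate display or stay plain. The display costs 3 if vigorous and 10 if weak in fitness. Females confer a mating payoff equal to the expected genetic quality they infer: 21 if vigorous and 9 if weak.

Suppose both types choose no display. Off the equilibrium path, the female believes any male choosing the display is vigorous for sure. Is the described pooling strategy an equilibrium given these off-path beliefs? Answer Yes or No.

On path, the female holds the prior and pays 1/4·21 + 3/4·9 = 12. Off path (the display), believing vigorous, it pays 21.
vigorous: no display nets 12; the display nets 21 − 3 = 18. vigorous would deviate.
weak: no display nets 12; the display nets 21 − 10 = 11. weak stays.
A type deviates, so pooling fails.

No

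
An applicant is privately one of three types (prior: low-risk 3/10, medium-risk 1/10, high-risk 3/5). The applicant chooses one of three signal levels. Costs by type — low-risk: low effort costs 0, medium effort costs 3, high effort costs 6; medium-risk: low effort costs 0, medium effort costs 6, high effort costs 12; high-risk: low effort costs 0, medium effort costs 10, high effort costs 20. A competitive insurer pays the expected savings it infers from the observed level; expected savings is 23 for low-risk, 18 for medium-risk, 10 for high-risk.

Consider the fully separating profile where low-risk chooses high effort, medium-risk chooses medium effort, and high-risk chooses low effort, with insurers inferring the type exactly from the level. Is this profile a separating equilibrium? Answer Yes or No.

Separating rebates: high effort → 23, medium effort → 18, low effort → 10.
low-risk (assigned high effort): low effort: 10 − 0 = 10; medium effort: 18 − 3 = 15; high effort: 23 − 6 = 17. low-risk stays.
medium-risk (assigned medium effort): low effort: 10 − 0 = 10; medium effort: 18 − 6 = 12; high effort: 23 − 12 = 11. medium-risk stays.
high-risk (assigned low effort): low effort: 10 − 0 = 10; medium effort: 18 − 10 = 8; high effort: 23 − 20 = 3. high-risk stays.
Every type prefers its assigned level; separation holds.

Yes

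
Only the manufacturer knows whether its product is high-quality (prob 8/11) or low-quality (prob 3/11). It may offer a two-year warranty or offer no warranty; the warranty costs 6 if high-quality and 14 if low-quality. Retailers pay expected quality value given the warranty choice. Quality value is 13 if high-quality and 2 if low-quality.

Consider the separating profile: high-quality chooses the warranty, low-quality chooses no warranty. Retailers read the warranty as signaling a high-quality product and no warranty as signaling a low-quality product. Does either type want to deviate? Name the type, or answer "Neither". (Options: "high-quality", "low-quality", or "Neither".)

Neither

The warranty pays 13; no warranty pays 2.
high-quality: assigned the warranty, nets 13 − 6 = 7; deviating to no warranty nets 2.
low-quality: assigned no warranty, nets 2; deviating to the warranty nets 13 − 14 = -1.
Both types strictly prefer their assigned action; no profitable deviation.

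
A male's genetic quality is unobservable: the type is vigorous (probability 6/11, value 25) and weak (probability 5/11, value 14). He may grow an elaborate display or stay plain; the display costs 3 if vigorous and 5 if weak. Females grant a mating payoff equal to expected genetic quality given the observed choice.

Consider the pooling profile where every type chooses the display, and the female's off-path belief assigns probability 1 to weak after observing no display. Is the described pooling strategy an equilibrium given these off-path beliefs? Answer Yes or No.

On path, the female holds the prior and pays 6/11·25 + 5/11·14 = 20. Off path (no display), believing weak, it pays 14.
vigorous: the display nets 20 − 3 = 17; no display nets 14. vigorous stays.
weak: the display nets 20 − 5 = 15; no display nets 14. weak stays.
No type deviates, so pooling is sustained.

Yes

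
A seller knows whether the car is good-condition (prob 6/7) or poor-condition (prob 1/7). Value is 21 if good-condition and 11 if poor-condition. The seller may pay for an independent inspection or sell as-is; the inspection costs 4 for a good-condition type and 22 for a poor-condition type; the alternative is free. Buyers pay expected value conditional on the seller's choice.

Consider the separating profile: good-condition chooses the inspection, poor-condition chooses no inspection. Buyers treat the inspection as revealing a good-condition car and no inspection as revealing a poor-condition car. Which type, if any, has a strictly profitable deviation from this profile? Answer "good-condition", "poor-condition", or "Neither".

The inspection pays 21; no inspection pays 11.
good-condition: assigned the inspection, nets 21 − 4 = 17; deviating to no inspection nets 11.
poor-condition: assigned no inspection, nets 11; deviating to the inspection nets 21 − 22 = -1.
Both types strictly prefer their assigned action; no profitable deviation.

Neither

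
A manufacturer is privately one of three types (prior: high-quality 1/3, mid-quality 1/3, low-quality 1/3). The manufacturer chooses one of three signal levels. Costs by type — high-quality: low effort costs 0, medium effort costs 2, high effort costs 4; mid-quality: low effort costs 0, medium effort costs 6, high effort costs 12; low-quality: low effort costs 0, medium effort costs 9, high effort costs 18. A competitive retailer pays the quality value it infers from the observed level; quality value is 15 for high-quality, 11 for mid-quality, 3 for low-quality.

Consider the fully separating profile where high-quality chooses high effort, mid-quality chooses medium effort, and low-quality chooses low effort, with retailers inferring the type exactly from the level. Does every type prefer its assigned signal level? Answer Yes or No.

Separating prices: high effort → 15, medium effort → 11, low effort → 3.
high-quality (assigned high effort): low effort: 3 − 0 = 3; medium effort: 11 − 2 = 9; high effort: 15 − 4 = 11. high-quality stays.
mid-quality (assigned medium effort): low effort: 3 − 0 = 3; medium effort: 11 − 6 = 5; high effort: 15 − 12 = 3. mid-quality stays.
low-quality (assigned low effort): low effort: 3 − 0 = 3; medium effort: 11 − 9 = 2; high effort: 15 − 18 = -3. low-quality stays.
Every type prefers its assigned level; separation holds.

Yes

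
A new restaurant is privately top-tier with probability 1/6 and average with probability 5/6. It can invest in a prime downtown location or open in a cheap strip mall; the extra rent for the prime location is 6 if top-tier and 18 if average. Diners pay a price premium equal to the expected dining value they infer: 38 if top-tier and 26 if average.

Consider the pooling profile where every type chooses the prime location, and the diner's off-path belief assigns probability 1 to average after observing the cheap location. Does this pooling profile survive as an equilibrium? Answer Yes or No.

No

On path, the diner holds the prior and pays 1/6·38 + 5/6·26 = 28. Off path (the cheap location), believing average, it pays 26.
top-tier: the prime location nets 28 − 6 = 22; the cheap location nets 26. top-tier would deviate.
average: the prime location nets 28 − 18 = 10; the cheap location nets 26. average would deviate.
A type deviates, so pooling fails.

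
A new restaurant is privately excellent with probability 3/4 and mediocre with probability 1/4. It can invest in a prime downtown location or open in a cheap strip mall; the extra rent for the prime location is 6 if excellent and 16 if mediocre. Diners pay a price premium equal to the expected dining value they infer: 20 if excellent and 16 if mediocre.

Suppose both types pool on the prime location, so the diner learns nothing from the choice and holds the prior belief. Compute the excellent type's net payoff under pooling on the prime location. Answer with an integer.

Pooled price premium = 3/4·20 + 1/4·16 = 19.
excellent pays cost 6 for the prime location, so net payoff = 19 − 6 = 13.

13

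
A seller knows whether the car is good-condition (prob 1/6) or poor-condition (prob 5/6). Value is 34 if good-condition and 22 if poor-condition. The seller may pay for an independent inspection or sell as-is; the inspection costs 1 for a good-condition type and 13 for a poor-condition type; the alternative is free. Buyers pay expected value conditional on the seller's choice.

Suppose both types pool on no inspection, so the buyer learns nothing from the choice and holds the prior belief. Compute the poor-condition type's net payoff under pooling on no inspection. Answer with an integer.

Pooled price = 1/6·34 + 5/6·22 = 24.
poor-condition pays no cost for no inspection, so net payoff = 24.

24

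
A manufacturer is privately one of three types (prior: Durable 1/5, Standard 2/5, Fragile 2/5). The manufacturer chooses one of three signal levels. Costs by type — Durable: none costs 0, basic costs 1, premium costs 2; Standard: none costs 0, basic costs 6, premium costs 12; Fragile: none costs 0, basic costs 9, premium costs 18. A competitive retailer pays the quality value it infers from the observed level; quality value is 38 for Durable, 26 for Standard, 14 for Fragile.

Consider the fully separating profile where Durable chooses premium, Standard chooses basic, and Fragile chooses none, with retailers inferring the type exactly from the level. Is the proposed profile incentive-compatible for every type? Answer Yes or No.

No

Separating prices: premium → 38, basic → 26, none → 14.
Durable (assigned premium): none: 14 − 0 = 14; basic: 26 − 1 = 25; premium: 38 − 2 = 36. Durable stays.
Standard (assigned basic): none: 14 − 0 = 14; basic: 26 − 6 = 20; premium: 38 − 12 = 26. Standard prefers premium.
Fragile (assigned none): none: 14 − 0 = 14; basic: 26 − 9 = 17; premium: 38 − 18 = 20. Fragile prefers premium.
At least one type deviates; the separating profile fails.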